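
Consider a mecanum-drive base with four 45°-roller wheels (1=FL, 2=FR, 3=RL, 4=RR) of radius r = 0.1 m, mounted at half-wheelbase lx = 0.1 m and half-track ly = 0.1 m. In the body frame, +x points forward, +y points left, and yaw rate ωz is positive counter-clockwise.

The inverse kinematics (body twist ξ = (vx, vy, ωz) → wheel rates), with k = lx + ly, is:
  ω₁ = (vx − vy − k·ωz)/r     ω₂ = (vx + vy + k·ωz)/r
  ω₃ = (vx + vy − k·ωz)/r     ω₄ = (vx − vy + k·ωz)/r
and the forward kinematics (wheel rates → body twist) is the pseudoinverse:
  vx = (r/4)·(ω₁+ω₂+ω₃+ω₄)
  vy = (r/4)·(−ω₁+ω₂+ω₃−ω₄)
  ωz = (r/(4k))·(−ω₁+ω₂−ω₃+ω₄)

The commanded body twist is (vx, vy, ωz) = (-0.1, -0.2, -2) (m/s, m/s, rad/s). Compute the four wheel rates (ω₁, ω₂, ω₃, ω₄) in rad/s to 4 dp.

k = lx + ly = 0.1 + 0.1 = 0.2000;  k·ωz = 0.2000·-2 = -0.4000
ω₁ (FL) = (vx − vy − k·ωz)/r = 0.5000/0.1 = 5.0000
ω₂ (FR) = (vx + vy + k·ωz)/r = -0.7000/0.1 = -7.0000
ω₃ (RL) = (vx + vy − k·ωz)/r = 0.1000/0.1 = 1.0000
ω₄ (RR) = (vx − vy + k·ωz)/r = -0.3000/0.1 = -3.0000

(5.0000, -7.0000, 1.0000, -3.0000)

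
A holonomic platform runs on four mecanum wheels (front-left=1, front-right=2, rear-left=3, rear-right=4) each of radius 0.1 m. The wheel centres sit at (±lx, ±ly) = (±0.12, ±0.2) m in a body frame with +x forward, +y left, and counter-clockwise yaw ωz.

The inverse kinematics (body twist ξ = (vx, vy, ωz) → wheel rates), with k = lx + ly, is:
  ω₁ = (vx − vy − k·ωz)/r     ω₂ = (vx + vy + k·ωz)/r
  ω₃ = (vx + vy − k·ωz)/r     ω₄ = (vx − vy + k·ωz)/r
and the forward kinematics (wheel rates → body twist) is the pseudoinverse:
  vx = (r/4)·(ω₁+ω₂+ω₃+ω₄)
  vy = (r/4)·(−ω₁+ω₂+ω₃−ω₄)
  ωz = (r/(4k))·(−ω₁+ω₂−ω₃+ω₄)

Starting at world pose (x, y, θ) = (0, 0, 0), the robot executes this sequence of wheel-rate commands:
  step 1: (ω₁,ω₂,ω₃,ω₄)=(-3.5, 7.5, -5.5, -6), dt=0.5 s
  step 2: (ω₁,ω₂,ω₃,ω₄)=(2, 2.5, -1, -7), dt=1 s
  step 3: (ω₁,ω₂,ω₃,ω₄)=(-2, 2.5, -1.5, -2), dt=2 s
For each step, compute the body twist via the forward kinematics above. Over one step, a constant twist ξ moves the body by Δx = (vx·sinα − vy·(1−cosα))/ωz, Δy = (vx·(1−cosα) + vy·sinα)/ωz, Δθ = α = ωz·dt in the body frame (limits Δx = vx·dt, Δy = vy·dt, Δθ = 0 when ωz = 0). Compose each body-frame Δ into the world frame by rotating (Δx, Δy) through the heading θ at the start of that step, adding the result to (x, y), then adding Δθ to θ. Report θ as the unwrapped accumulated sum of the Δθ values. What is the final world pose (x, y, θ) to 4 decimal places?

step 1: ξ=(vx,vy,ωz)=(-0.1875, 0.2875, 0.8203), dt=0.5 → body Δ=(-0.1202, 0.1208, 0.4102) → world pose (-0.1202, 0.1208, 0.4102)
step 2: ξ=(vx,vy,ωz)=(-0.0875, 0.1625, -0.4297), dt=1.0 → body Δ=(-0.0505, 0.1761, -0.4297) → world pose (-0.2367, 0.2621, -0.0195)
step 3: ξ=(vx,vy,ωz)=(-0.0750, 0.1250, 0.3125), dt=2.0 → body Δ=(-0.2160, 0.1887, 0.6250) → world pose (-0.4490, 0.4550, 0.6055)

(-0.4490, 0.4550, 0.6055)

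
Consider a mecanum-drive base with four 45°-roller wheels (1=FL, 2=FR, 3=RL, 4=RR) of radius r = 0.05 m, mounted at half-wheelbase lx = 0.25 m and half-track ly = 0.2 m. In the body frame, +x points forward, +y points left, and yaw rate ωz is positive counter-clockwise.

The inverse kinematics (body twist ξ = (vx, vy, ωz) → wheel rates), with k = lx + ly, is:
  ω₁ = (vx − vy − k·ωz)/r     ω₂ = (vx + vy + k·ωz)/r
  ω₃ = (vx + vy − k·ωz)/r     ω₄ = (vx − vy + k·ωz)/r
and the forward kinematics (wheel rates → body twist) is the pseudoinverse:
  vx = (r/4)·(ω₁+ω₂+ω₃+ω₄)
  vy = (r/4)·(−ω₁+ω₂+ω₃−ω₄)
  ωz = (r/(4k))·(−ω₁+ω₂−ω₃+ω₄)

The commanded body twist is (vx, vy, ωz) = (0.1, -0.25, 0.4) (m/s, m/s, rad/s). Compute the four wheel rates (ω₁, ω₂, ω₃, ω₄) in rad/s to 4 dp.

k = lx + ly = 0.25 + 0.2 = 0.4500;  k·ωz = 0.4500·0.4 = 0.1800
ω₁ (FL) = (vx − vy − k·ωz)/r = 0.1700/0.05 = 3.4000
ω₂ (FR) = (vx + vy + k·ωz)/r = 0.0300/0.05 = 0.6000
ω₃ (RL) = (vx + vy − k·ωz)/r = -0.3300/0.05 = -6.6000
ω₄ (RR) = (vx − vy + k·ωz)/r = 0.5300/0.05 = 10.6000

(3.4000, 0.6000, -6.6000, 10.6000)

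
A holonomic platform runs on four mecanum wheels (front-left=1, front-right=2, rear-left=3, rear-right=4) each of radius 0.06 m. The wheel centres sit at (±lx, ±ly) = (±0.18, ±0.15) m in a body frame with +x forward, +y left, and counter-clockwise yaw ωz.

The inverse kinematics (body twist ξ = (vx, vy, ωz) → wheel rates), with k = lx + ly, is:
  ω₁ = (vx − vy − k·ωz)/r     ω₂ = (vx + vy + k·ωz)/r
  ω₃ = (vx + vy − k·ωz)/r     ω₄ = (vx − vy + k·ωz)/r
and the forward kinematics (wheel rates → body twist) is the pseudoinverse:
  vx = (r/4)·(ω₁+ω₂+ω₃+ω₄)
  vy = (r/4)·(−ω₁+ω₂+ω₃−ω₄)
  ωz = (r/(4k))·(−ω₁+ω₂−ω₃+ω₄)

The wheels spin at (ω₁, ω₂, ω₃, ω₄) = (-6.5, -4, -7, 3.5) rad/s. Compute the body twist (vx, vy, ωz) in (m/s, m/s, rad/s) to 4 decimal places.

(-0.2100, -0.1200, 0.5909)

k = lx + ly = 0.18 + 0.15 = 0.3300
ω₁+ω₂+ω₃+ω₄ = -14.0000  →  vx = (0.06/4)·-14.0000 = -0.2100
−ω₁+ω₂+ω₃−ω₄ = -8.0000  →  vy = (0.06/4)·-8.0000 = -0.1200
−ω₁+ω₂−ω₃+ω₄ = 13.0000  →  ωz = (0.06/1.3200)·13.0000 = 0.5909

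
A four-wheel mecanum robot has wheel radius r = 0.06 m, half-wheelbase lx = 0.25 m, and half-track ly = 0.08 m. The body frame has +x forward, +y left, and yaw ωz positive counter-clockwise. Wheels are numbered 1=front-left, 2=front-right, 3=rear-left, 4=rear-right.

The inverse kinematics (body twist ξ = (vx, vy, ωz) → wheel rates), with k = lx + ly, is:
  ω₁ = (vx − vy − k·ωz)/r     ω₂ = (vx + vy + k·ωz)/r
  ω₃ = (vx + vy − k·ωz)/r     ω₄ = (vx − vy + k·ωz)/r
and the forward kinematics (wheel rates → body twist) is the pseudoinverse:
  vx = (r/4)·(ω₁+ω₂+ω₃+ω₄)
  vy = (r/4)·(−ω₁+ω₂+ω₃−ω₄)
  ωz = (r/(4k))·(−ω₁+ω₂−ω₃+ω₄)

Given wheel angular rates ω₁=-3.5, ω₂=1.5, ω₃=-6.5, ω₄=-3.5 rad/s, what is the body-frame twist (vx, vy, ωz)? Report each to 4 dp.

(-0.1800, 0.0300, 0.3636)

k = lx + ly = 0.25 + 0.08 = 0.3300
ω₁+ω₂+ω₃+ω₄ = -12.0000  →  vx = (0.06/4)·-12.0000 = -0.1800
−ω₁+ω₂+ω₃−ω₄ = 2.0000  →  vy = (0.06/4)·2.0000 = 0.0300
−ω₁+ω₂−ω₃+ω₄ = 8.0000  →  ωz = (0.06/1.3200)·8.0000 = 0.3636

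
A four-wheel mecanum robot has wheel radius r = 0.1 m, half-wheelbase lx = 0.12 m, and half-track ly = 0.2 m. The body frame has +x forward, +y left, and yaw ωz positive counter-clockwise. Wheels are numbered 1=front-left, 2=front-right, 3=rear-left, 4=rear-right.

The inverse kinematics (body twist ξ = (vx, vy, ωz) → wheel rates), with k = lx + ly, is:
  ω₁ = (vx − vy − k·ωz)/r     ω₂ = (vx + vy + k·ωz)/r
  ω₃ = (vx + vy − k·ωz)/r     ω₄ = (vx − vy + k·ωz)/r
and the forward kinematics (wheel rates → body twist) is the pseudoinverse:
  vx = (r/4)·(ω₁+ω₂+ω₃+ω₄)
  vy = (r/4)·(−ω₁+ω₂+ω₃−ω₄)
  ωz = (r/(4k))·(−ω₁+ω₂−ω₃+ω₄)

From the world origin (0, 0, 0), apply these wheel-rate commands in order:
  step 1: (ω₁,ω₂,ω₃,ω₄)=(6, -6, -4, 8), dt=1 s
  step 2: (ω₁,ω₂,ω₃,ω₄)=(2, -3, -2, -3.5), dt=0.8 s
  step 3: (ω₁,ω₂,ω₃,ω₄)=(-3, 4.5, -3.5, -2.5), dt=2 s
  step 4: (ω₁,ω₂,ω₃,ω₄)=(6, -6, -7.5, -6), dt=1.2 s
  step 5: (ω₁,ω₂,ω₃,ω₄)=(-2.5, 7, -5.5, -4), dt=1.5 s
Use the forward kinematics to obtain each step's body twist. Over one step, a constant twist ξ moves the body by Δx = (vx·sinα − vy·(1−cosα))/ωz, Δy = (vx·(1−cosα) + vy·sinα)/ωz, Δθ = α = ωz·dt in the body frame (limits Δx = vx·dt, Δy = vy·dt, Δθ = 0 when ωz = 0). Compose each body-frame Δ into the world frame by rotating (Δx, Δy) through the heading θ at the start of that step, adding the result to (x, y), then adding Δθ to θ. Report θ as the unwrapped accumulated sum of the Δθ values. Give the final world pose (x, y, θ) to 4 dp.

step 1: ξ=(vx,vy,ωz)=(0.1000, -0.6000, 0.0000), dt=1.0 → body Δ=(0.1000, -0.6000, 0.0000) → world pose (0.1000, -0.6000, 0.0000)
step 2: ξ=(vx,vy,ωz)=(-0.1625, -0.0875, -0.5078), dt=0.8 → body Δ=(-0.1405, -0.0420, -0.4062) → world pose (-0.0405, -0.6420, -0.4062)
step 3: ξ=(vx,vy,ωz)=(-0.1125, 0.1625, 0.6641), dt=2.0 → body Δ=(-0.3504, 0.1088, 1.3281) → world pose (-0.3193, -0.4036, 0.9219)
step 4: ξ=(vx,vy,ωz)=(-0.3375, -0.3375, -0.8203), dt=1.2 → body Δ=(-0.5264, -0.1589, -0.9844) → world pose (-0.5108, -0.9191, -0.0625)
step 5: ξ=(vx,vy,ωz)=(-0.1250, 0.2000, 0.8594), dt=1.5 → body Δ=(-0.3077, 0.1185, 1.2891) → world pose (-0.8106, -0.7816, 1.2266)

(-0.8106, -0.7816, 1.2266)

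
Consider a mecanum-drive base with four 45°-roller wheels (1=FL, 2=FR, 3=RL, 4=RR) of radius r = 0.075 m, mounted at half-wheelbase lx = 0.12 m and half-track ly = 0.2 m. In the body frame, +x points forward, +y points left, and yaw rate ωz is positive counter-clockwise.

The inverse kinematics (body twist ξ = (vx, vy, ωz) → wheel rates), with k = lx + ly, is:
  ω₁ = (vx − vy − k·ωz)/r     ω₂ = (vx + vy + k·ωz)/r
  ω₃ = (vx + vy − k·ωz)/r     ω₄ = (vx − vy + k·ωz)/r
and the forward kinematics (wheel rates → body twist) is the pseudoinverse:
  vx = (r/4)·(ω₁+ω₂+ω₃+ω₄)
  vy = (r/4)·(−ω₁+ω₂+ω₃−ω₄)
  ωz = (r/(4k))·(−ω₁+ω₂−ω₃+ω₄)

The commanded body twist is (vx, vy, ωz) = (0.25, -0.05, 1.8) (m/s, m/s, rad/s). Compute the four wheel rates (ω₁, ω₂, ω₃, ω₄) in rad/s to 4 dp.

(-3.6800, 10.3467, -5.0133, 11.6800)

k = lx + ly = 0.12 + 0.2 = 0.3200;  k·ωz = 0.3200·1.8 = 0.5760
ω₁ (FL) = (vx − vy − k·ωz)/r = -0.2760/0.075 = -3.6800
ω₂ (FR) = (vx + vy + k·ωz)/r = 0.7760/0.075 = 10.3467
ω₃ (RL) = (vx + vy − k·ωz)/r = -0.3760/0.075 = -5.0133
ω₄ (RR) = (vx − vy + k·ωz)/r = 0.8760/0.075 = 11.6800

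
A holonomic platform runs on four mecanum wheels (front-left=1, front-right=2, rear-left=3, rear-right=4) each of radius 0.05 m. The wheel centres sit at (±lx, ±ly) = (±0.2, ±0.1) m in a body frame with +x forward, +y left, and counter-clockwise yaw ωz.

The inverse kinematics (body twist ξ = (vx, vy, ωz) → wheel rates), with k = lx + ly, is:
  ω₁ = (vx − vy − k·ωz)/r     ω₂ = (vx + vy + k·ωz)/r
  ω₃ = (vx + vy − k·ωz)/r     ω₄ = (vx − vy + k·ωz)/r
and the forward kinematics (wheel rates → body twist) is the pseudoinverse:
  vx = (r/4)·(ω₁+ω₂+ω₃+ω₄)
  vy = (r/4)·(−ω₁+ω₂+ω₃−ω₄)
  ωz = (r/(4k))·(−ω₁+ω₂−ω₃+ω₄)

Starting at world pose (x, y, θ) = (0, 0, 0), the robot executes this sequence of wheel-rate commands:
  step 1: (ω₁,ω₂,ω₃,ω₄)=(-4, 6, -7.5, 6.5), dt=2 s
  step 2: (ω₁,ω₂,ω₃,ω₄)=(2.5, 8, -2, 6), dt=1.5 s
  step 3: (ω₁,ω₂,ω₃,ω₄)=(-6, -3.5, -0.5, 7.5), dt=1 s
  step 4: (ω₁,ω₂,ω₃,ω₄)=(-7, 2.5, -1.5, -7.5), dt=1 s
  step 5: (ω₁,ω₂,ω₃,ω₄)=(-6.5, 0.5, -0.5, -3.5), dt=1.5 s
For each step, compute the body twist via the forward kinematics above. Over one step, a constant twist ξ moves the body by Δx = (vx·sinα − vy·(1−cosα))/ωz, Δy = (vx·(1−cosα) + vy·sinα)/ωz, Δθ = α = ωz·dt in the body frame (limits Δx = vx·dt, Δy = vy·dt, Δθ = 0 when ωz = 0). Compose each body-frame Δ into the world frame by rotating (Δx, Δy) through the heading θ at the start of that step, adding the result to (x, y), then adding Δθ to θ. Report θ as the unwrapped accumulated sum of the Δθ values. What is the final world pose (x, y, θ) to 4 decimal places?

step 1: ξ=(vx,vy,ωz)=(0.0125, -0.0500, 1.0000), dt=2.0 → body Δ=(0.0822, -0.0278, 2.0000) → world pose (0.0822, -0.0278, 2.0000)
step 2: ξ=(vx,vy,ωz)=(0.1813, -0.0313, 0.5625), dt=1.5 → body Δ=(0.2594, 0.0665, 0.8438) → world pose (-0.0863, 0.1804, 2.8438)
step 3: ξ=(vx,vy,ωz)=(-0.0313, -0.0687, 0.4375), dt=1.0 → body Δ=(-0.0155, -0.0733, 0.4375) → world pose (-0.0500, 0.2459, 3.2812)
step 4: ξ=(vx,vy,ωz)=(-0.1688, 0.1938, 0.1458), dt=1.0 → body Δ=(-0.1823, 0.1808, 0.1458) → world pose (0.1557, 0.0923, 3.4271)
step 5: ξ=(vx,vy,ωz)=(-0.1250, 0.1250, 0.1667), dt=1.5 → body Δ=(-0.2089, 0.1622, 0.2500) → world pose (0.4018, -0.0046, 3.6771)

(0.4018, -0.0046, 3.6771)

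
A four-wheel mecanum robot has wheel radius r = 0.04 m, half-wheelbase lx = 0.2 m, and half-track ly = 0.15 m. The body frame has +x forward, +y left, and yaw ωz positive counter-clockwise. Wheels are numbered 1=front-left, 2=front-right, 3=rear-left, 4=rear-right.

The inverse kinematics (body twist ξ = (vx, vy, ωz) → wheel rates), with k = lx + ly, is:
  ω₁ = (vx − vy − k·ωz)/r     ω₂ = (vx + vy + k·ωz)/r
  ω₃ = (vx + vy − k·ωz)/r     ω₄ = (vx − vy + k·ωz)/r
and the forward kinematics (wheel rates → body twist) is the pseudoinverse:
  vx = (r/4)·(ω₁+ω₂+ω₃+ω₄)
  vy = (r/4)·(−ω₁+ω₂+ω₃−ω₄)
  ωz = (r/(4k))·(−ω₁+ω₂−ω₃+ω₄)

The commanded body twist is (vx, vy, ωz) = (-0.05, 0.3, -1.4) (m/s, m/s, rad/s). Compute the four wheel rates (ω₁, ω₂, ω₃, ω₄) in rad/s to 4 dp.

k = lx + ly = 0.2 + 0.15 = 0.3500;  k·ωz = 0.3500·-1.4 = -0.4900
ω₁ (FL) = (vx − vy − k·ωz)/r = 0.1400/0.04 = 3.5000
ω₂ (FR) = (vx + vy + k·ωz)/r = -0.2400/0.04 = -6.0000
ω₃ (RL) = (vx + vy − k·ωz)/r = 0.7400/0.04 = 18.5000
ω₄ (RR) = (vx − vy + k·ωz)/r = -0.8400/0.04 = -21.0000

(3.5000, -6.0000, 18.5000, -21.0000)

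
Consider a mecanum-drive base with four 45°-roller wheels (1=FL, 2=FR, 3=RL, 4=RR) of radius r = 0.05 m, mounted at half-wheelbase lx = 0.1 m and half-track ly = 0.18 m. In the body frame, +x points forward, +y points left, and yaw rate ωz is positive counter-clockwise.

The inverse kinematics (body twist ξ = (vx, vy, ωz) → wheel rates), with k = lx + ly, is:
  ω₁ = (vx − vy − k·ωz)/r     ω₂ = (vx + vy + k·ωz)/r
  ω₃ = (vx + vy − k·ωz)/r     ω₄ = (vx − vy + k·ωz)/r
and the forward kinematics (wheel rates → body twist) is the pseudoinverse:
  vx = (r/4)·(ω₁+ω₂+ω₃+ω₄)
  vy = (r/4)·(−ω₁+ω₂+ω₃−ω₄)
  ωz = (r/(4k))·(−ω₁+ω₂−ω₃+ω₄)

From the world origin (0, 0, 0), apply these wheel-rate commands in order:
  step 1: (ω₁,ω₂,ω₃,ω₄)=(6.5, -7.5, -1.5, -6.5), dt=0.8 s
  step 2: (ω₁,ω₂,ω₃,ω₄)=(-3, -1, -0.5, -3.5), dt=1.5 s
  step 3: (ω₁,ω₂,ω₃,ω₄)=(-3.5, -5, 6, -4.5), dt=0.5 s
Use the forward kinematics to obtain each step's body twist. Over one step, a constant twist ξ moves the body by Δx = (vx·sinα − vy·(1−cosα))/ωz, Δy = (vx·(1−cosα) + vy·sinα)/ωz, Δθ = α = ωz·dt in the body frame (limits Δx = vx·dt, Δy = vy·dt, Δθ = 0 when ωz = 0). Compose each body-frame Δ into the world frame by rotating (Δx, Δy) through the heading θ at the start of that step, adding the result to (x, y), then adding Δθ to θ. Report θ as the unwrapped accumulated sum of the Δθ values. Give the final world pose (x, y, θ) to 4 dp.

step 1: ξ=(vx,vy,ωz)=(-0.1125, -0.1125, -0.8482), dt=0.8 → body Δ=(-0.1126, -0.0539, -0.6786) → world pose (-0.1126, -0.0539, -0.6786)
step 2: ξ=(vx,vy,ωz)=(-0.1000, 0.0625, -0.0446), dt=1.5 → body Δ=(-0.1468, 0.0987, -0.0670) → world pose (-0.1649, 0.1151, -0.7455)
step 3: ξ=(vx,vy,ωz)=(-0.0875, 0.1125, -0.5357), dt=0.5 → body Δ=(-0.0357, 0.0614, -0.2679) → world pose (-0.1495, 0.1844, -1.0134)

(-0.1495, 0.1844, -1.0134)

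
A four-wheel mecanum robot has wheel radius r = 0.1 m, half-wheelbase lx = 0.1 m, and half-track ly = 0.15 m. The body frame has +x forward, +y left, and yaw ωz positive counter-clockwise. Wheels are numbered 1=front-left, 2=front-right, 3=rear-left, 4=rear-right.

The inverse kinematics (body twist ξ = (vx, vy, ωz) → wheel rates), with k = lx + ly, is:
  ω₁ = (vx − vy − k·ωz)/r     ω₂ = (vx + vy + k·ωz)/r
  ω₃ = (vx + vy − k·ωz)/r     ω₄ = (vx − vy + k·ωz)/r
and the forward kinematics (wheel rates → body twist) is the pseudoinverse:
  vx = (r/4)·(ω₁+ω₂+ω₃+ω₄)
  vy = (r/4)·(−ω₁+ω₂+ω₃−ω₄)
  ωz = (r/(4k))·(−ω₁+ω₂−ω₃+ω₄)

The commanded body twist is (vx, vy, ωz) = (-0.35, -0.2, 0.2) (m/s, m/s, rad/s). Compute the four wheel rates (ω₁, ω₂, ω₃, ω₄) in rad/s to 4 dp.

k = lx + ly = 0.1 + 0.15 = 0.2500;  k·ωz = 0.2500·0.2 = 0.0500
ω₁ (FL) = (vx − vy − k·ωz)/r = -0.2000/0.1 = -2.0000
ω₂ (FR) = (vx + vy + k·ωz)/r = -0.5000/0.1 = -5.0000
ω₃ (RL) = (vx + vy − k·ωz)/r = -0.6000/0.1 = -6.0000
ω₄ (RR) = (vx − vy + k·ωz)/r = -0.1000/0.1 = -1.0000

(-2.0000, -5.0000, -6.0000, -1.0000)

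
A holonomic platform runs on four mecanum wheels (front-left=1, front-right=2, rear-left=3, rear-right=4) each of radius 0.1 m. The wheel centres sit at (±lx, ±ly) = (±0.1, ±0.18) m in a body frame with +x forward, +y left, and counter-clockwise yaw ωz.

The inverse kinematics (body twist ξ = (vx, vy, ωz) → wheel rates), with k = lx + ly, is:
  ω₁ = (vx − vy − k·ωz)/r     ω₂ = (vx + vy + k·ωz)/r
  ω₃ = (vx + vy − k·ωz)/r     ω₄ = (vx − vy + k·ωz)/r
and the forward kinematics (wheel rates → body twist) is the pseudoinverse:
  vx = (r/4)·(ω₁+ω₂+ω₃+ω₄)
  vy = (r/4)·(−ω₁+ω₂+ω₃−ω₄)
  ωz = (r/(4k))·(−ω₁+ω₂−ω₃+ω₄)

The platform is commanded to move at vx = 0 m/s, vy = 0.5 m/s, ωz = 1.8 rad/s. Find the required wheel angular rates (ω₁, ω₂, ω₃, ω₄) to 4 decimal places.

(-10.0400, 10.0400, -0.0400, 0.0400)

k = lx + ly = 0.1 + 0.18 = 0.2800;  k·ωz = 0.2800·1.8 = 0.5040
ω₁ (FL) = (vx − vy − k·ωz)/r = -1.0040/0.1 = -10.0400
ω₂ (FR) = (vx + vy + k·ωz)/r = 1.0040/0.1 = 10.0400
ω₃ (RL) = (vx + vy − k·ωz)/r = -0.0040/0.1 = -0.0400
ω₄ (RR) = (vx − vy + k·ωz)/r = 0.0040/0.1 = 0.0400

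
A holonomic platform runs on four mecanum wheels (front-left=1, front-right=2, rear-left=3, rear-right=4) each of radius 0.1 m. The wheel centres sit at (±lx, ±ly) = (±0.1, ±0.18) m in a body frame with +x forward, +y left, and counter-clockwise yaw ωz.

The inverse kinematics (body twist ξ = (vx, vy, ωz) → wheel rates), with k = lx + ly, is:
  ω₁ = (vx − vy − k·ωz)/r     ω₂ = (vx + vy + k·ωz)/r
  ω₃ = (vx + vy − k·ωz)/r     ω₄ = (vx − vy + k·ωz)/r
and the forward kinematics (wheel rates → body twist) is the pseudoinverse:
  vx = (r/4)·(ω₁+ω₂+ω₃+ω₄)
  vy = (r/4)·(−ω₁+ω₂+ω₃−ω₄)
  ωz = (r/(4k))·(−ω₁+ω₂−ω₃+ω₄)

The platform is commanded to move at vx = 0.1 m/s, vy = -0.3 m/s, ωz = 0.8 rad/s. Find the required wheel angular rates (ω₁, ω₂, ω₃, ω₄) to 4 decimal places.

(1.7600, 0.2400, -4.2400, 6.2400)

k = lx + ly = 0.1 + 0.18 = 0.2800;  k·ωz = 0.2800·0.8 = 0.2240
ω₁ (FL) = (vx − vy − k·ωz)/r = 0.1760/0.1 = 1.7600
ω₂ (FR) = (vx + vy + k·ωz)/r = 0.0240/0.1 = 0.2400
ω₃ (RL) = (vx + vy − k·ωz)/r = -0.4240/0.1 = -4.2400
ω₄ (RR) = (vx − vy + k·ωz)/r = 0.6240/0.1 = 6.2400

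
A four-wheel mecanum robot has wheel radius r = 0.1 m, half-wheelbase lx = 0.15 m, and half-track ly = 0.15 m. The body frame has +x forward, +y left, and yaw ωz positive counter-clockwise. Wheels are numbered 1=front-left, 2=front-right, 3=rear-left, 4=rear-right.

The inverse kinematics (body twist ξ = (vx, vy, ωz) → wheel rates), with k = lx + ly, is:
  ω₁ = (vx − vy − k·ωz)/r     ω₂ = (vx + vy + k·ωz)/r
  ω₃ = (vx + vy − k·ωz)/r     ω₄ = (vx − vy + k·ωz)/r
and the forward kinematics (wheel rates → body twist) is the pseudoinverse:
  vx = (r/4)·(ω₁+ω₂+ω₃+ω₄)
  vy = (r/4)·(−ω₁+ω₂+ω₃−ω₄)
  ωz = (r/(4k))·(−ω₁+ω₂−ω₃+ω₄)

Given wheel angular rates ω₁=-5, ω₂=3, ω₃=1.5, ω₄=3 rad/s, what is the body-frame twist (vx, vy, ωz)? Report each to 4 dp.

k = lx + ly = 0.15 + 0.15 = 0.3000
ω₁+ω₂+ω₃+ω₄ = 2.5000  →  vx = (0.1/4)·2.5000 = 0.0625
−ω₁+ω₂+ω₃−ω₄ = 6.5000  →  vy = (0.1/4)·6.5000 = 0.1625
−ω₁+ω₂−ω₃+ω₄ = 9.5000  →  ωz = (0.1/1.2000)·9.5000 = 0.7917

(0.0625, 0.1625, 0.7917)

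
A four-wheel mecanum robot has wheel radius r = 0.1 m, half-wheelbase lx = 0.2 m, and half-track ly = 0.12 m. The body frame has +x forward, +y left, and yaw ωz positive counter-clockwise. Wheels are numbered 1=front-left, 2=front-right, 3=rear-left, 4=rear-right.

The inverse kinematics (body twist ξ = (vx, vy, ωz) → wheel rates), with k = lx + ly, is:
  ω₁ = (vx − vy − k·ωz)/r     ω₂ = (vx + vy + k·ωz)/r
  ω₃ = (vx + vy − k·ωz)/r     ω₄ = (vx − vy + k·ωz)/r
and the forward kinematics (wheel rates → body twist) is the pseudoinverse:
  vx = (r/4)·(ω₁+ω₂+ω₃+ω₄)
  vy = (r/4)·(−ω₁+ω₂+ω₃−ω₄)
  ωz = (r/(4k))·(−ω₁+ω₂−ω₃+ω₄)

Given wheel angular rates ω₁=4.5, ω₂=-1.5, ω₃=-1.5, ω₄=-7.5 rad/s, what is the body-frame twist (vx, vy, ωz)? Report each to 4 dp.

k = lx + ly = 0.2 + 0.12 = 0.3200
ω₁+ω₂+ω₃+ω₄ = -6.0000  →  vx = (0.1/4)·-6.0000 = -0.1500
−ω₁+ω₂+ω₃−ω₄ = 0.0000  →  vy = (0.1/4)·0.0000 = 0.0000
−ω₁+ω₂−ω₃+ω₄ = -12.0000  →  ωz = (0.1/1.2800)·-12.0000 = -0.9375

(-0.1500, 0.0000, -0.9375)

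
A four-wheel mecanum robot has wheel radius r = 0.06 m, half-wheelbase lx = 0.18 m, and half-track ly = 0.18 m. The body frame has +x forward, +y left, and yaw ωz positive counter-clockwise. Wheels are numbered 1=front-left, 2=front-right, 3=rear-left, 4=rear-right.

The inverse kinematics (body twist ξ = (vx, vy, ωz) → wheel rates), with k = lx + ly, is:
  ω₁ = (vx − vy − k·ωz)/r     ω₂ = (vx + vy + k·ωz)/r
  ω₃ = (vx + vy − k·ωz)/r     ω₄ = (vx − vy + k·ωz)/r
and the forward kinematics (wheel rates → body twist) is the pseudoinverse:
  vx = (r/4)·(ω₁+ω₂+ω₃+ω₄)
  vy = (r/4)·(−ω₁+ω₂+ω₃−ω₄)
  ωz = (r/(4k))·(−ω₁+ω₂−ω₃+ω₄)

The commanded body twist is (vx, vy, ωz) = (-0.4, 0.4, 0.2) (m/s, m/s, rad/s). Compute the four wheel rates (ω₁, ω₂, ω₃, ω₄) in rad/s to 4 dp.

(-14.5333, 1.2000, -1.2000, -12.1333)

k = lx + ly = 0.18 + 0.18 = 0.3600;  k·ωz = 0.3600·0.2 = 0.0720
ω₁ (FL) = (vx − vy − k·ωz)/r = -0.8720/0.06 = -14.5333
ω₂ (FR) = (vx + vy + k·ωz)/r = 0.0720/0.06 = 1.2000
ω₃ (RL) = (vx + vy − k·ωz)/r = -0.0720/0.06 = -1.2000
ω₄ (RR) = (vx − vy + k·ωz)/r = -0.7280/0.06 = -12.1333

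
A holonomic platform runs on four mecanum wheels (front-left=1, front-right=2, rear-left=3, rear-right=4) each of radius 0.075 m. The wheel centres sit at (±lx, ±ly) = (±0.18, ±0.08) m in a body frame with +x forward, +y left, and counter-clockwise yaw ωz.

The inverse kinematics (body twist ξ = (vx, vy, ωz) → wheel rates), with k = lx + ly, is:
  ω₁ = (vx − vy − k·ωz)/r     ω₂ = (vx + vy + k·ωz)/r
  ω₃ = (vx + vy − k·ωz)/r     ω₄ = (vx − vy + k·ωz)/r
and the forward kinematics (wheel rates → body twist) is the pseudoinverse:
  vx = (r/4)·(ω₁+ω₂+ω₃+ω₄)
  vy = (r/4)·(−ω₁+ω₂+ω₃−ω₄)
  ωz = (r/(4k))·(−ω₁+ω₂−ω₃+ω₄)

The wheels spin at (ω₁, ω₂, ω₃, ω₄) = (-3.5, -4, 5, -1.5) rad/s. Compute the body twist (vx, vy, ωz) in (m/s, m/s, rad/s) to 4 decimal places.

(-0.0750, 0.1125, -0.5048)

k = lx + ly = 0.18 + 0.08 = 0.2600
ω₁+ω₂+ω₃+ω₄ = -4.0000  →  vx = (0.075/4)·-4.0000 = -0.0750
−ω₁+ω₂+ω₃−ω₄ = 6.0000  →  vy = (0.075/4)·6.0000 = 0.1125
−ω₁+ω₂−ω₃+ω₄ = -7.0000  →  ωz = (0.075/1.0400)·-7.0000 = -0.5048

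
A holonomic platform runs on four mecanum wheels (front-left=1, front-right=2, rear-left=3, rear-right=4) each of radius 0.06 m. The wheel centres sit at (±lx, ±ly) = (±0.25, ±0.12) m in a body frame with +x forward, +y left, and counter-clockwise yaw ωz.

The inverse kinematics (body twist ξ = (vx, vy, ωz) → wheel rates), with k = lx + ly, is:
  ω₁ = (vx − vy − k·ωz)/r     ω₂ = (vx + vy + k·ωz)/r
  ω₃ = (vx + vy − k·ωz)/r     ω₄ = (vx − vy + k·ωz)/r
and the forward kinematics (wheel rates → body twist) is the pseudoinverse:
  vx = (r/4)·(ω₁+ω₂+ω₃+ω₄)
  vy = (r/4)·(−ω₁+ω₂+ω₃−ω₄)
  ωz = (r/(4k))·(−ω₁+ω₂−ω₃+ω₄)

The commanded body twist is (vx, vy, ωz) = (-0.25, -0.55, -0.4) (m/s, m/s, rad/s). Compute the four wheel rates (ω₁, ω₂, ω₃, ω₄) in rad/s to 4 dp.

(7.4667, -15.8000, -10.8667, 2.5333)

k = lx + ly = 0.25 + 0.12 = 0.3700;  k·ωz = 0.3700·-0.4 = -0.1480
ω₁ (FL) = (vx − vy − k·ωz)/r = 0.4480/0.06 = 7.4667
ω₂ (FR) = (vx + vy + k·ωz)/r = -0.9480/0.06 = -15.8000
ω₃ (RL) = (vx + vy − k·ωz)/r = -0.6520/0.06 = -10.8667
ω₄ (RR) = (vx − vy + k·ωz)/r = 0.1520/0.06 = 2.5333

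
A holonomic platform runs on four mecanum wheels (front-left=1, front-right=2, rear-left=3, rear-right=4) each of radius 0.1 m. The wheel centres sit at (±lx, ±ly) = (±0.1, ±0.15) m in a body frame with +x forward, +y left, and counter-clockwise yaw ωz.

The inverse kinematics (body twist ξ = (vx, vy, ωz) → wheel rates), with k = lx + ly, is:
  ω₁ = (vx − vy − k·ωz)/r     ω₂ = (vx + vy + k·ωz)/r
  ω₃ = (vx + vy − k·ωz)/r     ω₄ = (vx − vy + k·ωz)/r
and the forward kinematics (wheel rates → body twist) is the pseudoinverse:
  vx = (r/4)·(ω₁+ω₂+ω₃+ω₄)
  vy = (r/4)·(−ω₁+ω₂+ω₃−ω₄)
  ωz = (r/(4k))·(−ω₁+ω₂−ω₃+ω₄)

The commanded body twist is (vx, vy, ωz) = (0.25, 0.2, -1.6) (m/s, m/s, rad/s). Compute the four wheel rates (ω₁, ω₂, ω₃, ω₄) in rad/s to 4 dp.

(4.5000, 0.5000, 8.5000, -3.5000)

k = lx + ly = 0.1 + 0.15 = 0.2500;  k·ωz = 0.2500·-1.6 = -0.4000
ω₁ (FL) = (vx − vy − k·ωz)/r = 0.4500/0.1 = 4.5000
ω₂ (FR) = (vx + vy + k·ωz)/r = 0.0500/0.1 = 0.5000
ω₃ (RL) = (vx + vy − k·ωz)/r = 0.8500/0.1 = 8.5000
ω₄ (RR) = (vx − vy + k·ωz)/r = -0.3500/0.1 = -3.5000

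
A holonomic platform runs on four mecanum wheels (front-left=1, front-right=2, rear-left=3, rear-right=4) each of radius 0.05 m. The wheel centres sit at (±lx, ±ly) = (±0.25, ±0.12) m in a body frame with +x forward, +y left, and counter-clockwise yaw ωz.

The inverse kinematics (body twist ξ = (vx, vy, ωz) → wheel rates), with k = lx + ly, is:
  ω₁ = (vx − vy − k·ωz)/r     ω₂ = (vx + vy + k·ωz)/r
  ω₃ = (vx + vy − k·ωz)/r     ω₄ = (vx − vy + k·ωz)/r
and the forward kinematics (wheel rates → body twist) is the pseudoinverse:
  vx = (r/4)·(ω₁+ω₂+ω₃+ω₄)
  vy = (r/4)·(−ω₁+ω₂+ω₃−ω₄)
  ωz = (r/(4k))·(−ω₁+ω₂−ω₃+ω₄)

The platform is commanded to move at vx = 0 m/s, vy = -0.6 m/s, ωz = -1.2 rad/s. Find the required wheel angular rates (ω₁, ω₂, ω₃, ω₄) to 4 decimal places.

k = lx + ly = 0.25 + 0.12 = 0.3700;  k·ωz = 0.3700·-1.2 = -0.4440
ω₁ (FL) = (vx − vy − k·ωz)/r = 1.0440/0.05 = 20.8800
ω₂ (FR) = (vx + vy + k·ωz)/r = -1.0440/0.05 = -20.8800
ω₃ (RL) = (vx + vy − k·ωz)/r = -0.1560/0.05 = -3.1200
ω₄ (RR) = (vx − vy + k·ωz)/r = 0.1560/0.05 = 3.1200

(20.8800, -20.8800, -3.1200, 3.1200)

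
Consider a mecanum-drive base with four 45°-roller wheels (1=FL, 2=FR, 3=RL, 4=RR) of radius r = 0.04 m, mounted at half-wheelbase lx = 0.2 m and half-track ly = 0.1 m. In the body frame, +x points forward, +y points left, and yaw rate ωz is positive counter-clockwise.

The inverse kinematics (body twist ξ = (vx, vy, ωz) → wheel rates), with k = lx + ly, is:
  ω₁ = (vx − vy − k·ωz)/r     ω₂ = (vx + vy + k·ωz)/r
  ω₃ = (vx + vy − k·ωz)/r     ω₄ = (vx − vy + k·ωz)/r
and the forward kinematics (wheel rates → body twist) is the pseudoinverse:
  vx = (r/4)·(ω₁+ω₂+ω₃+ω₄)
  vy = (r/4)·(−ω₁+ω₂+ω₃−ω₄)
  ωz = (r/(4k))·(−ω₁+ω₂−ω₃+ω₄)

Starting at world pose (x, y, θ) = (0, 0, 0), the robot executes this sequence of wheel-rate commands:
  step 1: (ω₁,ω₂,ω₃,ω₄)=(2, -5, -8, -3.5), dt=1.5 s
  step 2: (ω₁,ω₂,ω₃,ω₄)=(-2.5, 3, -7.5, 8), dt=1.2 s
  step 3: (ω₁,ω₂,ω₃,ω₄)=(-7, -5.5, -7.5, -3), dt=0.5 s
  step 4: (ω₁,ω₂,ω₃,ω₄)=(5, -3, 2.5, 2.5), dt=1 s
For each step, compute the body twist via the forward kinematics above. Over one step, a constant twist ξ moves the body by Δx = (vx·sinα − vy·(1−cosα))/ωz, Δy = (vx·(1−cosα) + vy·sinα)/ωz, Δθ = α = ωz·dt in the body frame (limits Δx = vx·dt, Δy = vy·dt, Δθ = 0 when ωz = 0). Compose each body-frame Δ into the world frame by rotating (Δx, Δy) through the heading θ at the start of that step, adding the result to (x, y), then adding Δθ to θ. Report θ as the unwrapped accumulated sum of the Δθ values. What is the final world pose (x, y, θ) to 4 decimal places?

(-0.1508, -0.3749, 0.5483)

step 1: ξ=(vx,vy,ωz)=(-0.1450, -0.1150, -0.0833), dt=1.5 → body Δ=(-0.2277, -0.1585, -0.1250) → world pose (-0.2277, -0.1585, -0.1250)
step 2: ξ=(vx,vy,ωz)=(0.0100, -0.1000, 0.7000), dt=1.2 → body Δ=(0.0581, -0.1016, 0.8400) → world pose (-0.1827, -0.2666, 0.7150)
step 3: ξ=(vx,vy,ωz)=(-0.2300, -0.0300, 0.2000), dt=0.5 → body Δ=(-0.1141, -0.0207, 0.1000) → world pose (-0.2552, -0.3570, 0.8150)
step 4: ξ=(vx,vy,ωz)=(0.0700, -0.0800, -0.2667), dt=1.0 → body Δ=(0.0586, -0.0883, -0.2667) → world pose (-0.1508, -0.3749, 0.5483)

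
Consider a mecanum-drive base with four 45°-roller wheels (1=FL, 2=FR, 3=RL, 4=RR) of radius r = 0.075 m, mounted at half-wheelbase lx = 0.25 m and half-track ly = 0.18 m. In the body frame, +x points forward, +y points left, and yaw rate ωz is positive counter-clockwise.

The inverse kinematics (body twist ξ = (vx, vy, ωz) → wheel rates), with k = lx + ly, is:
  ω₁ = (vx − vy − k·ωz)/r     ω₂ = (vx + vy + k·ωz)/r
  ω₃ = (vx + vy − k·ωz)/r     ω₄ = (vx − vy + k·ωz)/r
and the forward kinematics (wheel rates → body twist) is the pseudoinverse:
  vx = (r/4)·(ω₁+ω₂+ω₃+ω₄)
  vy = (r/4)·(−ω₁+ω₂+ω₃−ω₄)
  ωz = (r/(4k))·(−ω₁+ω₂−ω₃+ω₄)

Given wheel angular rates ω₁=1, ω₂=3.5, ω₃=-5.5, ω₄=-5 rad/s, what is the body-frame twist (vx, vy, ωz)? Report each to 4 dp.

(-0.1125, 0.0375, 0.1308)

k = lx + ly = 0.25 + 0.18 = 0.4300
ω₁+ω₂+ω₃+ω₄ = -6.0000  →  vx = (0.075/4)·-6.0000 = -0.1125
−ω₁+ω₂+ω₃−ω₄ = 2.0000  →  vy = (0.075/4)·2.0000 = 0.0375
−ω₁+ω₂−ω₃+ω₄ = 3.0000  →  ωz = (0.075/1.7200)·3.0000 = 0.1308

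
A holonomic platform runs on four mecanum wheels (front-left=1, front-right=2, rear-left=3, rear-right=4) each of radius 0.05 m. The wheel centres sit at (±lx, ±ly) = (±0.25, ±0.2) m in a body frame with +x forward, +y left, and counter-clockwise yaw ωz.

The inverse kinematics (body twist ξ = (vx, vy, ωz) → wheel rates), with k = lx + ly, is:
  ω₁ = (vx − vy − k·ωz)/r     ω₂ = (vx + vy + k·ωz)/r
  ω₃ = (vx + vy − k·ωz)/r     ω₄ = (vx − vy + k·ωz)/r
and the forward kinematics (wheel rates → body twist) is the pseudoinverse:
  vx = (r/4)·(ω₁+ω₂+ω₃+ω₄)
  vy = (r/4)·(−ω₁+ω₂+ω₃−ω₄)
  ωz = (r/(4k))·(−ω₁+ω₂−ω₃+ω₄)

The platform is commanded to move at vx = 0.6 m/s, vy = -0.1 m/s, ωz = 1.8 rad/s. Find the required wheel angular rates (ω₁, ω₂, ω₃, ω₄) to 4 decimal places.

k = lx + ly = 0.25 + 0.2 = 0.4500;  k·ωz = 0.4500·1.8 = 0.8100
ω₁ (FL) = (vx − vy − k·ωz)/r = -0.1100/0.05 = -2.2000
ω₂ (FR) = (vx + vy + k·ωz)/r = 1.3100/0.05 = 26.2000
ω₃ (RL) = (vx + vy − k·ωz)/r = -0.3100/0.05 = -6.2000
ω₄ (RR) = (vx − vy + k·ωz)/r = 1.5100/0.05 = 30.2000

(-2.2000, 26.2000, -6.2000, 30.2000)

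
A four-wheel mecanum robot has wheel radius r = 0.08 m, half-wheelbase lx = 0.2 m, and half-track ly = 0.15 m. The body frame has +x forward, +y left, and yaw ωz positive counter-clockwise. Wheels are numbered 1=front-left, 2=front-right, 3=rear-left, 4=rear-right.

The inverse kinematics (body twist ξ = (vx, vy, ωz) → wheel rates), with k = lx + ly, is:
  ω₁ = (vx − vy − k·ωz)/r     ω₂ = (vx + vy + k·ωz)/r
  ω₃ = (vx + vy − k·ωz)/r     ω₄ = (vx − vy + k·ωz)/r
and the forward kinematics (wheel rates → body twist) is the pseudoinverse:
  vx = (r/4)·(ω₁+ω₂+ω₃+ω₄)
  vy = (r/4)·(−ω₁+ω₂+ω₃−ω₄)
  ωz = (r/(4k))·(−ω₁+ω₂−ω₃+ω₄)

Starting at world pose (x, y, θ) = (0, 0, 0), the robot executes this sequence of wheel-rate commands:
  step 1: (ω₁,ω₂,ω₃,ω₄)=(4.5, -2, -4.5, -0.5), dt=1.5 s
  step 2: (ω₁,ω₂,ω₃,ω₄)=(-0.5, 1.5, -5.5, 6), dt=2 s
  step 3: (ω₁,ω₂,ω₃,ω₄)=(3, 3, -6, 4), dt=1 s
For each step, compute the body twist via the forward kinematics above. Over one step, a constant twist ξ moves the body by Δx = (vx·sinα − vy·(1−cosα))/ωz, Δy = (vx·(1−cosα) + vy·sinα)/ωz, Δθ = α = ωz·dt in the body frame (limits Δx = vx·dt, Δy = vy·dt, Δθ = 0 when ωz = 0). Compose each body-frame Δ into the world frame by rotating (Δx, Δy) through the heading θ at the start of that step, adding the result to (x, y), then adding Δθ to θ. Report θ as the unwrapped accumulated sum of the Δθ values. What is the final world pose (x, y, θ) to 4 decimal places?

(0.3132, -0.4800, 1.9000)

step 1: ξ=(vx,vy,ωz)=(-0.0500, -0.2100, -0.1429), dt=1.5 → body Δ=(-0.1080, -0.3046, -0.2143) → world pose (-0.1080, -0.3046, -0.2143)
step 2: ξ=(vx,vy,ωz)=(0.0300, -0.1900, 0.7714), dt=2.0 → body Δ=(0.2783, -0.2084, 1.5429) → world pose (0.1196, -0.5674, 1.3286)
step 3: ξ=(vx,vy,ωz)=(0.0800, -0.2000, 0.5714), dt=1.0 → body Δ=(0.1313, -0.1671, 0.5714) → world pose (0.3132, -0.4800, 1.9000)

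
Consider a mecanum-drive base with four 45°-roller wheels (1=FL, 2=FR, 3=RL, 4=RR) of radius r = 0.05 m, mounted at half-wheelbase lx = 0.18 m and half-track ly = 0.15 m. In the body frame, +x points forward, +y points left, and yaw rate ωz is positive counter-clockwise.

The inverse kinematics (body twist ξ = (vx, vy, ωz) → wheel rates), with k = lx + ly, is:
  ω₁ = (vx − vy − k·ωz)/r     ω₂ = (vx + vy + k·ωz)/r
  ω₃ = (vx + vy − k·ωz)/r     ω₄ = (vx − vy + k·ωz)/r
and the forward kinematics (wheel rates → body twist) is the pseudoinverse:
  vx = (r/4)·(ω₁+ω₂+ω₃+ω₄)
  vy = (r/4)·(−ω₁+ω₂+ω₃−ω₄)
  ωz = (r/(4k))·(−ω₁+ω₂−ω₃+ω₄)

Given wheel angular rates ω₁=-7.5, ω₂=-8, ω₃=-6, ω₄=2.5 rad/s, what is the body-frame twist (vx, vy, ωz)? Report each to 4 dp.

k = lx + ly = 0.18 + 0.15 = 0.3300
ω₁+ω₂+ω₃+ω₄ = -19.0000  →  vx = (0.05/4)·-19.0000 = -0.2375
−ω₁+ω₂+ω₃−ω₄ = -9.0000  →  vy = (0.05/4)·-9.0000 = -0.1125
−ω₁+ω₂−ω₃+ω₄ = 8.0000  →  ωz = (0.05/1.3200)·8.0000 = 0.3030

(-0.2375, -0.1125, 0.3030)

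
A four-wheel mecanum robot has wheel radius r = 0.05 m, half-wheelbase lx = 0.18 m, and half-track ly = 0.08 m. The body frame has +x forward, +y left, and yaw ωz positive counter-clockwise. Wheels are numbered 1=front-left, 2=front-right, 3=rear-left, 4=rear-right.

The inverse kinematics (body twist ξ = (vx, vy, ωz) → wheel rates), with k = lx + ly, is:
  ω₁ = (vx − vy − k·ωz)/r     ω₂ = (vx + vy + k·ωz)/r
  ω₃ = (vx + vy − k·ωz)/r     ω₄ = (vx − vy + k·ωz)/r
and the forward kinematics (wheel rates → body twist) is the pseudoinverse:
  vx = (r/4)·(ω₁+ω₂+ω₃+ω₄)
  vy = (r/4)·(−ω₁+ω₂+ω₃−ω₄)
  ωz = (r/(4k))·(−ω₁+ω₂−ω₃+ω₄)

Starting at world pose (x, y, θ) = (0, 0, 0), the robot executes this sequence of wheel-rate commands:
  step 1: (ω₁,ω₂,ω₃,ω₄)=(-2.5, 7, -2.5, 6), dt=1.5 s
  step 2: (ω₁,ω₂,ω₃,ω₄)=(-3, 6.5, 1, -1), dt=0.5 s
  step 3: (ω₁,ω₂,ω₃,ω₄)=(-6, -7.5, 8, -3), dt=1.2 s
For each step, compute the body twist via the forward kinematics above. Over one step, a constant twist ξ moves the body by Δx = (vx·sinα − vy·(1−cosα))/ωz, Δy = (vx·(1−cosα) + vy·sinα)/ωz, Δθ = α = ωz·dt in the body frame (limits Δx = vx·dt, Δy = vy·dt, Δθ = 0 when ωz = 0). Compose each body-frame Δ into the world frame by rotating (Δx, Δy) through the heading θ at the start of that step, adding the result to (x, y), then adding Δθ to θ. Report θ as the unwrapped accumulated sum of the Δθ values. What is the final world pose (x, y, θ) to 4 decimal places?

(-0.1459, 0.0817, 0.7572)

step 1: ξ=(vx,vy,ωz)=(0.1000, 0.0125, 0.8654), dt=1.5 → body Δ=(0.1007, 0.0983, 1.2981) → world pose (0.1007, 0.0983, 1.2981)
step 2: ξ=(vx,vy,ωz)=(0.0437, 0.1438, 0.3606), dt=0.5 → body Δ=(0.0153, 0.0735, 0.1803) → world pose (0.0341, 0.1329, 1.4784)
step 3: ξ=(vx,vy,ωz)=(-0.1063, 0.1188, -0.6010), dt=1.2 → body Δ=(-0.0675, 0.1745, -0.7212) → world pose (-0.1459, 0.0817, 0.7572)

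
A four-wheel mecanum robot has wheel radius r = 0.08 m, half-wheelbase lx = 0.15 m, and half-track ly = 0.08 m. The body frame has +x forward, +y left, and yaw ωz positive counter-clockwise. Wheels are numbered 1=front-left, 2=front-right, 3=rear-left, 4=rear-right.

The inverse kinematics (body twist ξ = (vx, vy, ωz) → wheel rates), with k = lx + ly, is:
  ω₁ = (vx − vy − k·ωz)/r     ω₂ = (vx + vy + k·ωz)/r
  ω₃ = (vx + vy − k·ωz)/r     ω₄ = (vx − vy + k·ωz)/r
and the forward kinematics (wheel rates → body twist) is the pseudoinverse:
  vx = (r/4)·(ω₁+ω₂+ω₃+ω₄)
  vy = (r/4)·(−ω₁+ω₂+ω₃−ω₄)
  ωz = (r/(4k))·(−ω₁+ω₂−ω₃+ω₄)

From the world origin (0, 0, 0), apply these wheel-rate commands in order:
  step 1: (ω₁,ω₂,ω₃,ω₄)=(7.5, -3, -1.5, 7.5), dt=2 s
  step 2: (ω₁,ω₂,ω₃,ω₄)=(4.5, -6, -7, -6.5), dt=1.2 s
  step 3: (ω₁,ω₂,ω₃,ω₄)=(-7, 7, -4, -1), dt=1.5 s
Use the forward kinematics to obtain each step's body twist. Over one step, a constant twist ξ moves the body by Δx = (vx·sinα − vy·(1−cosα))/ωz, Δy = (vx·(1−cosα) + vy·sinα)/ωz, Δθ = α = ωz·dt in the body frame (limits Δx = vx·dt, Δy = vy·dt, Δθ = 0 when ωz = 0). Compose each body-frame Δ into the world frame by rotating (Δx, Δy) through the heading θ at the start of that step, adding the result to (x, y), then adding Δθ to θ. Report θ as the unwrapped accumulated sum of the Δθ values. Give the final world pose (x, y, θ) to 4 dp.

(-0.1746, -0.4771, 0.9130)

step 1: ξ=(vx,vy,ωz)=(0.2100, -0.3900, -0.1304), dt=2.0 → body Δ=(0.3141, -0.8257, -0.2609) → world pose (0.3141, -0.8257, -0.2609)
step 2: ξ=(vx,vy,ωz)=(-0.3000, -0.2200, -0.8696), dt=1.2 → body Δ=(-0.4238, -0.0472, -1.0435) → world pose (-0.1076, -0.7620, -1.3043)
step 3: ξ=(vx,vy,ωz)=(-0.1000, 0.2200, 1.4783), dt=1.5 → body Δ=(-0.2925, 0.0104, 2.2174) → world pose (-0.1746, -0.4771, 0.9130)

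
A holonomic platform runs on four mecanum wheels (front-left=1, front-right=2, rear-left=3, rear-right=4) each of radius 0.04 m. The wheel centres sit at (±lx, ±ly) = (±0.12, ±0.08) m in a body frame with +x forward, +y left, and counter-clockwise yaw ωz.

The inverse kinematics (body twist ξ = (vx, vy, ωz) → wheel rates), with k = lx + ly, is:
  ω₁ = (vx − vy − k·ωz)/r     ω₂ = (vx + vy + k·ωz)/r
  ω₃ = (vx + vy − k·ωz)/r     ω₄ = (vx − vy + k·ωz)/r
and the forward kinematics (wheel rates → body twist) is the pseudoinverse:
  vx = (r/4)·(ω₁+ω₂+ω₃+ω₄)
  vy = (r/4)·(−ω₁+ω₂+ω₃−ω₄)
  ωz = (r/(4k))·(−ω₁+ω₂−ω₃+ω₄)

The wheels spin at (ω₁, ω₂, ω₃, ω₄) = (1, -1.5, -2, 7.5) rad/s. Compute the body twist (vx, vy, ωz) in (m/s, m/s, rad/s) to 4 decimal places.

(0.0500, -0.1200, 0.3500)

k = lx + ly = 0.12 + 0.08 = 0.2000
ω₁+ω₂+ω₃+ω₄ = 5.0000  →  vx = (0.04/4)·5.0000 = 0.0500
−ω₁+ω₂+ω₃−ω₄ = -12.0000  →  vy = (0.04/4)·-12.0000 = -0.1200
−ω₁+ω₂−ω₃+ω₄ = 7.0000  →  ωz = (0.04/0.8000)·7.0000 = 0.3500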